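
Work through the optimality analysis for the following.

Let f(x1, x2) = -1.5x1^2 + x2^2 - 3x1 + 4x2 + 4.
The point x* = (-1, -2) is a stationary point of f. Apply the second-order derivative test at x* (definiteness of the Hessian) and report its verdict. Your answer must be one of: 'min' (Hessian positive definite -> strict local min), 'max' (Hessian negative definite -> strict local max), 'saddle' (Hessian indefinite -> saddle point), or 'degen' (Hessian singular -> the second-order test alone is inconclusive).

Compute the Hessian H = grad^2 f:
  H = [[-3, 0], [0, 2]]
Verify stationarity: grad f(x*) = H x* + g = (0, 0).
Eigenvalues of H: -3, 2.
Eigenvalues have mixed signs, so H is indefinite -> x* is a saddle point.

saddle


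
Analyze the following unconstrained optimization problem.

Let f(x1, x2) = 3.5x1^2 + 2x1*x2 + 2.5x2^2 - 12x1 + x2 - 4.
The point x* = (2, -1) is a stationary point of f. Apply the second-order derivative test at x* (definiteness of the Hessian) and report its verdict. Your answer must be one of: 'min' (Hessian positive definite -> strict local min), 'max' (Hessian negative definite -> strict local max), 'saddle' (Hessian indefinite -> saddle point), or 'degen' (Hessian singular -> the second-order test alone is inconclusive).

Compute the Hessian H = grad^2 f:
  H = [[7, 2], [2, 5]]
Verify stationarity: grad f(x*) = H x* + g = (0, 0).
Eigenvalues of H: 3.7639, 8.2361.
Both eigenvalues > 0, so H is positive definite -> x* is a strict local min.

min


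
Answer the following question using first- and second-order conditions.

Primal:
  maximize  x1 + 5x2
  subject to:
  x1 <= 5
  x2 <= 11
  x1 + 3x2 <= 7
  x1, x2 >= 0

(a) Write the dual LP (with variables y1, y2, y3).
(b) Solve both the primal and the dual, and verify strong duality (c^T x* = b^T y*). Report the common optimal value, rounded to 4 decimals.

The standard primal-dual pair for 'max c^T x s.t. A x <= b, x >= 0' is:
  Dual:  min b^T y  s.t.  A^T y >= c,  y >= 0.

So the dual LP is:
  minimize  5y1 + 11y2 + 7y3
  subject to:
    y1 + y3 >= 1
    y2 + 3y3 >= 5
    y1, y2, y3 >= 0

Solving the primal: x* = (0, 2.3333).
  primal value c^T x* = 11.6667.
Solving the dual: y* = (0, 0, 1.6667).
  dual value b^T y* = 11.6667.
Strong duality: c^T x* = b^T y*. Confirmed.

11.6667


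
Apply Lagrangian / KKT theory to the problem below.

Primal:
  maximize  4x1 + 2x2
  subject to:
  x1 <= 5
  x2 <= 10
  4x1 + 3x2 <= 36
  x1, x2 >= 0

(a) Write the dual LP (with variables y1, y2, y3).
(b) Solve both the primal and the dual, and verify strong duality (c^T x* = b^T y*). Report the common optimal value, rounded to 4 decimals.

The standard primal-dual pair for 'max c^T x s.t. A x <= b, x >= 0' is:
  Dual:  min b^T y  s.t.  A^T y >= c,  y >= 0.

So the dual LP is:
  minimize  5y1 + 10y2 + 36y3
  subject to:
    y1 + 4y3 >= 4
    y2 + 3y3 >= 2
    y1, y2, y3 >= 0

Solving the primal: x* = (5, 5.3333).
  primal value c^T x* = 30.6667.
Solving the dual: y* = (1.3333, 0, 0.6667).
  dual value b^T y* = 30.6667.
Strong duality: c^T x* = b^T y*. Confirmed.

30.6667


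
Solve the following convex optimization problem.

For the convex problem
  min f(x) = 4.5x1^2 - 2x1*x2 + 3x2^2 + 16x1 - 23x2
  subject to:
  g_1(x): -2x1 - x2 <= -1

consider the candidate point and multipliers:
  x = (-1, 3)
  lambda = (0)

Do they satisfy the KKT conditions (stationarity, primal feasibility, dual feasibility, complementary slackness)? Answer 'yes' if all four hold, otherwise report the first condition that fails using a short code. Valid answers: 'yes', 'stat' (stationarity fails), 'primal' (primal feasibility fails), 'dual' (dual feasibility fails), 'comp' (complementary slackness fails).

Gradient of f: grad f(x) = Q x + c = (1, -3)
Constraint values g_i(x) = a_i^T x - b_i:
  g_1((-1, 3)) = 0
Stationarity residual: grad f(x) + sum_i lambda_i a_i = (1, -3)
  -> stationarity FAILS
Primal feasibility (all g_i <= 0): OK
Dual feasibility (all lambda_i >= 0): OK
Complementary slackness (lambda_i * g_i(x) = 0 for all i): OK

Verdict: the first failing condition is stationarity -> stat.

stat


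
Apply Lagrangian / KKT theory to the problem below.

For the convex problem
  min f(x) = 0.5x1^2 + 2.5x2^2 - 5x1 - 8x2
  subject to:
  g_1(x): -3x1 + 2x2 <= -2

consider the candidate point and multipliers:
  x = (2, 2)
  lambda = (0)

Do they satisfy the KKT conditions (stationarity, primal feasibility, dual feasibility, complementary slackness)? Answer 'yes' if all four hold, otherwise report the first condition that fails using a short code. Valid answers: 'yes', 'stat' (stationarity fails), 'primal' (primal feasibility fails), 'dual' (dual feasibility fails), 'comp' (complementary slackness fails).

Gradient of f: grad f(x) = Q x + c = (-3, 2)
Constraint values g_i(x) = a_i^T x - b_i:
  g_1((2, 2)) = 0
Stationarity residual: grad f(x) + sum_i lambda_i a_i = (-3, 2)
  -> stationarity FAILS
Primal feasibility (all g_i <= 0): OK
Dual feasibility (all lambda_i >= 0): OK
Complementary slackness (lambda_i * g_i(x) = 0 for all i): OK

Verdict: the first failing condition is stationarity -> stat.

stat


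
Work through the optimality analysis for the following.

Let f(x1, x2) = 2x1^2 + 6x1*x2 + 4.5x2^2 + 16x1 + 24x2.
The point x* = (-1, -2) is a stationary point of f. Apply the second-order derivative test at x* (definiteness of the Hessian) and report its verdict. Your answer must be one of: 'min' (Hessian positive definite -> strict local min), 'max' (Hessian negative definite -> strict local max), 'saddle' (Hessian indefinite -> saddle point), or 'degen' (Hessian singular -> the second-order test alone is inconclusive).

Compute the Hessian H = grad^2 f:
  H = [[4, 6], [6, 9]]
Verify stationarity: grad f(x*) = H x* + g = (0, 0).
Eigenvalues of H: 0, 13.
H has a zero eigenvalue (singular; positive semidefinite but not definite), so H is neither positive definite, negative definite, nor indefinite. The second-order test alone is inconclusive -> degen.
(Indeed, f is constant along the null direction of H through x*, so x* is not a strict local extremum.)

degen


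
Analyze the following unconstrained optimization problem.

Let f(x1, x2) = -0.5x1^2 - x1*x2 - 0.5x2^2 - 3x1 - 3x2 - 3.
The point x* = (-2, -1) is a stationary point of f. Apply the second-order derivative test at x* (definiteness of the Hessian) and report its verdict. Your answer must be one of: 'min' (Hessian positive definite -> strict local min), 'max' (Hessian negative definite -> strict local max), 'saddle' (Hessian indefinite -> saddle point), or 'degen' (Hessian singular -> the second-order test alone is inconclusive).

Compute the Hessian H = grad^2 f:
  H = [[-1, -1], [-1, -1]]
Verify stationarity: grad f(x*) = H x* + g = (0, 0).
Eigenvalues of H: -2, 0.
H has a zero eigenvalue (singular; negative semidefinite but not definite), so H is neither positive definite, negative definite, nor indefinite. The second-order test alone is inconclusive -> degen.
(Indeed, f is constant along the null direction of H through x*, so x* is not a strict local extremum.)

degen


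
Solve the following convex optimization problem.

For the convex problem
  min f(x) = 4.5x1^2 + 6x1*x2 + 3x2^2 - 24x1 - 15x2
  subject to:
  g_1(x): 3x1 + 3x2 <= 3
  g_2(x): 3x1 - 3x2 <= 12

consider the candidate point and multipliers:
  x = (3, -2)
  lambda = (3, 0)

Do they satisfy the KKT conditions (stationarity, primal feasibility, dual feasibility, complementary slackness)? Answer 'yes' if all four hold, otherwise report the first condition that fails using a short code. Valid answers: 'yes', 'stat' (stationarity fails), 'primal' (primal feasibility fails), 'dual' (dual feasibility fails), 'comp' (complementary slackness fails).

Gradient of f: grad f(x) = Q x + c = (-9, -9)
Constraint values g_i(x) = a_i^T x - b_i:
  g_1((3, -2)) = 0
  g_2((3, -2)) = 3
Stationarity residual: grad f(x) + sum_i lambda_i a_i = (0, 0)
  -> stationarity OK
Primal feasibility (all g_i <= 0): FAILS
Dual feasibility (all lambda_i >= 0): OK
Complementary slackness (lambda_i * g_i(x) = 0 for all i): OK

Verdict: the first failing condition is primal_feasibility -> primal.

primal


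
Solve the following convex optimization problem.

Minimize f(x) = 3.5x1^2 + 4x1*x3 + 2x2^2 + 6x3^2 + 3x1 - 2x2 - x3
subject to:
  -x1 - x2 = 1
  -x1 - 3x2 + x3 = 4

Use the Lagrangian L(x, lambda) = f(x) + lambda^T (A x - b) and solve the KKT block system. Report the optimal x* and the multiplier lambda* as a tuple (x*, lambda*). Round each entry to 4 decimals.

Form the Lagrangian:
  L(x, lambda) = (1/2) x^T Q x + c^T x + lambda^T (A x - b)
Stationarity (grad_x L = 0): Q x + c + A^T lambda = 0.
Primal feasibility: A x = b.

This gives the KKT block system:
  [ Q   A^T ] [ x     ]   [-c ]
  [ A    0  ] [ lambda ] = [ b ]

Solving the linear system:
  x*      = (0.2093, -1.2093, 0.5814)
  lambda* = (13.6047, -6.814)
  f(x*)   = 8.0581

x* = (0.2093, -1.2093, 0.5814), lambda* = (13.6047, -6.814)


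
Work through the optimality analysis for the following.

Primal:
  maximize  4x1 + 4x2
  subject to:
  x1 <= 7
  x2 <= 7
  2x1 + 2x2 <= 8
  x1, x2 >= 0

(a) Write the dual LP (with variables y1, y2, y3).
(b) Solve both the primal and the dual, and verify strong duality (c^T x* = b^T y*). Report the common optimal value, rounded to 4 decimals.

The standard primal-dual pair for 'max c^T x s.t. A x <= b, x >= 0' is:
  Dual:  min b^T y  s.t.  A^T y >= c,  y >= 0.

So the dual LP is:
  minimize  7y1 + 7y2 + 8y3
  subject to:
    y1 + 2y3 >= 4
    y2 + 2y3 >= 4
    y1, y2, y3 >= 0

Solving the primal: x* = (4, 0).
  primal value c^T x* = 16.
Solving the dual: y* = (0, 0, 2).
  dual value b^T y* = 16.
Strong duality: c^T x* = b^T y*. Confirmed.

16


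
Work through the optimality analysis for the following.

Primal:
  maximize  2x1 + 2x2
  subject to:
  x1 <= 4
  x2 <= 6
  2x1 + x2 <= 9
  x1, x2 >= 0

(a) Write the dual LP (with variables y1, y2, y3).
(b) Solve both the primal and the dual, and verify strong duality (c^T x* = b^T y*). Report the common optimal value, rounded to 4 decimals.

The standard primal-dual pair for 'max c^T x s.t. A x <= b, x >= 0' is:
  Dual:  min b^T y  s.t.  A^T y >= c,  y >= 0.

So the dual LP is:
  minimize  4y1 + 6y2 + 9y3
  subject to:
    y1 + 2y3 >= 2
    y2 + y3 >= 2
    y1, y2, y3 >= 0

Solving the primal: x* = (1.5, 6).
  primal value c^T x* = 15.
Solving the dual: y* = (0, 1, 1).
  dual value b^T y* = 15.
Strong duality: c^T x* = b^T y*. Confirmed.

15


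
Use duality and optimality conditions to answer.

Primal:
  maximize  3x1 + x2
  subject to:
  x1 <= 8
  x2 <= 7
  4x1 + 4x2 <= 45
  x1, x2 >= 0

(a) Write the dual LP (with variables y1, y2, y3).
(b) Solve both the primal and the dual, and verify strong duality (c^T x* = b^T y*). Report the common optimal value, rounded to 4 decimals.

The standard primal-dual pair for 'max c^T x s.t. A x <= b, x >= 0' is:
  Dual:  min b^T y  s.t.  A^T y >= c,  y >= 0.

So the dual LP is:
  minimize  8y1 + 7y2 + 45y3
  subject to:
    y1 + 4y3 >= 3
    y2 + 4y3 >= 1
    y1, y2, y3 >= 0

Solving the primal: x* = (8, 3.25).
  primal value c^T x* = 27.25.
Solving the dual: y* = (2, 0, 0.25).
  dual value b^T y* = 27.25.
Strong duality: c^T x* = b^T y*. Confirmed.

27.25


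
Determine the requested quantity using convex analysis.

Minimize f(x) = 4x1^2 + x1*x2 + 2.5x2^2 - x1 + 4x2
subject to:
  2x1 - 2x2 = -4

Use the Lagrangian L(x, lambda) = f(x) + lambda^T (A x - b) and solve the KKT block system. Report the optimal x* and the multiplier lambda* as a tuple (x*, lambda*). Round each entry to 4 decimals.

Form the Lagrangian:
  L(x, lambda) = (1/2) x^T Q x + c^T x + lambda^T (A x - b)
Stationarity (grad_x L = 0): Q x + c + A^T lambda = 0.
Primal feasibility: A x = b.

This gives the KKT block system:
  [ Q   A^T ] [ x     ]   [-c ]
  [ A    0  ] [ lambda ] = [ b ]

Solving the linear system:
  x*      = (-1, 1)
  lambda* = (4)
  f(x*)   = 10.5

x* = (-1, 1), lambda* = (4)


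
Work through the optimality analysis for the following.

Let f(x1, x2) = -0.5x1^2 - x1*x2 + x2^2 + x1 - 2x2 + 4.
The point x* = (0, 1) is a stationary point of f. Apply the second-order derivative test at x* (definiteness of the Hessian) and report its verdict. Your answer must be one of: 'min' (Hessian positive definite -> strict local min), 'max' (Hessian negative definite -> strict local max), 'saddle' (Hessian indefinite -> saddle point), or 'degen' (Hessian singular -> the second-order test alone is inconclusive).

Compute the Hessian H = grad^2 f:
  H = [[-1, -1], [-1, 2]]
Verify stationarity: grad f(x*) = H x* + g = (0, 0).
Eigenvalues of H: -1.3028, 2.3028.
Eigenvalues have mixed signs, so H is indefinite -> x* is a saddle point.

saddle


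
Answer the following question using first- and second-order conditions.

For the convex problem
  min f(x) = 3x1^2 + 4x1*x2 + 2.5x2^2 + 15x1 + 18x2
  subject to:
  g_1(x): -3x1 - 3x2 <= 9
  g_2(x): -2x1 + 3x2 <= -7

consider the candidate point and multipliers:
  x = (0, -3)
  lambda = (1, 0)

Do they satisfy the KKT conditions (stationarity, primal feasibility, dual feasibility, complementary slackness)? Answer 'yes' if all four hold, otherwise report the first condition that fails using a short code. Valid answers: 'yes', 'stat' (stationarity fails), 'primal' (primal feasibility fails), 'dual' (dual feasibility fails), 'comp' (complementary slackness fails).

Gradient of f: grad f(x) = Q x + c = (3, 3)
Constraint values g_i(x) = a_i^T x - b_i:
  g_1((0, -3)) = 0
  g_2((0, -3)) = -2
Stationarity residual: grad f(x) + sum_i lambda_i a_i = (0, 0)
  -> stationarity OK
Primal feasibility (all g_i <= 0): OK
Dual feasibility (all lambda_i >= 0): OK
Complementary slackness (lambda_i * g_i(x) = 0 for all i): OK

Verdict: yes, KKT holds.

yes


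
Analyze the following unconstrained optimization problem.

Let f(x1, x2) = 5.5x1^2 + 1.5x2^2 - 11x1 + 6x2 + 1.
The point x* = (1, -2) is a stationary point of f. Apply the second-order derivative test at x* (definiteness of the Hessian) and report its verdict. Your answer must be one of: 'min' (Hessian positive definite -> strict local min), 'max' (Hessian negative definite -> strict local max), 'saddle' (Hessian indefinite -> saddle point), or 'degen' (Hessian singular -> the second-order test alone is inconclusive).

Compute the Hessian H = grad^2 f:
  H = [[11, 0], [0, 3]]
Verify stationarity: grad f(x*) = H x* + g = (0, 0).
Eigenvalues of H: 3, 11.
Both eigenvalues > 0, so H is positive definite -> x* is a strict local min.

min


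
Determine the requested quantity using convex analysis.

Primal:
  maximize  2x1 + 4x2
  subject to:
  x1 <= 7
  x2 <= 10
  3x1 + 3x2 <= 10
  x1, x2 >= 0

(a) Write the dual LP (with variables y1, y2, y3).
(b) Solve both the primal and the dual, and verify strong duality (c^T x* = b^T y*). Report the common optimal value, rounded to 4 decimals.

The standard primal-dual pair for 'max c^T x s.t. A x <= b, x >= 0' is:
  Dual:  min b^T y  s.t.  A^T y >= c,  y >= 0.

So the dual LP is:
  minimize  7y1 + 10y2 + 10y3
  subject to:
    y1 + 3y3 >= 2
    y2 + 3y3 >= 4
    y1, y2, y3 >= 0

Solving the primal: x* = (0, 3.3333).
  primal value c^T x* = 13.3333.
Solving the dual: y* = (0, 0, 1.3333).
  dual value b^T y* = 13.3333.
Strong duality: c^T x* = b^T y*. Confirmed.

13.3333


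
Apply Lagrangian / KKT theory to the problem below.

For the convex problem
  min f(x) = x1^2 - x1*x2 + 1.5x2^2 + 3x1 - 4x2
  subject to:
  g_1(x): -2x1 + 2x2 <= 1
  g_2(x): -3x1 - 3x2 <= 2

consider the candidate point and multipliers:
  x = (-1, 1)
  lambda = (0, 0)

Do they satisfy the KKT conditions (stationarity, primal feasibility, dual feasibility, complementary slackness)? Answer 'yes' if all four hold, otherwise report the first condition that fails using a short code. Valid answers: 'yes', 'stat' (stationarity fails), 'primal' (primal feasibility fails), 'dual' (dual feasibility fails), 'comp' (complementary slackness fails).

Gradient of f: grad f(x) = Q x + c = (0, 0)
Constraint values g_i(x) = a_i^T x - b_i:
  g_1((-1, 1)) = 3
  g_2((-1, 1)) = -2
Stationarity residual: grad f(x) + sum_i lambda_i a_i = (0, 0)
  -> stationarity OK
Primal feasibility (all g_i <= 0): FAILS
Dual feasibility (all lambda_i >= 0): OK
Complementary slackness (lambda_i * g_i(x) = 0 for all i): OK

Verdict: the first failing condition is primal_feasibility -> primal.

primal


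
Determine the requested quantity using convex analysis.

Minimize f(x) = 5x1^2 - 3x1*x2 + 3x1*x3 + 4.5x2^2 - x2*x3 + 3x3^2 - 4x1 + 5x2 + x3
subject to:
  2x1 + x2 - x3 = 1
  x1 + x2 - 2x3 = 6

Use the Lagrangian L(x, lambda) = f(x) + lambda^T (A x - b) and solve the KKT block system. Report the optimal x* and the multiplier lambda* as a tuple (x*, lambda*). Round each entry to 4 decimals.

Form the Lagrangian:
  L(x, lambda) = (1/2) x^T Q x + c^T x + lambda^T (A x - b)
Stationarity (grad_x L = 0): Q x + c + A^T lambda = 0.
Primal feasibility: A x = b.

This gives the KKT block system:
  [ Q   A^T ] [ x     ]   [-c ]
  [ A    0  ] [ lambda ] = [ b ]

Solving the linear system:
  x*      = (-0.932, -1.2039, -4.068)
  lambda* = (22.9417, -23.9709)
  f(x*)   = 57.2621

x* = (-0.932, -1.2039, -4.068), lambda* = (22.9417, -23.9709)


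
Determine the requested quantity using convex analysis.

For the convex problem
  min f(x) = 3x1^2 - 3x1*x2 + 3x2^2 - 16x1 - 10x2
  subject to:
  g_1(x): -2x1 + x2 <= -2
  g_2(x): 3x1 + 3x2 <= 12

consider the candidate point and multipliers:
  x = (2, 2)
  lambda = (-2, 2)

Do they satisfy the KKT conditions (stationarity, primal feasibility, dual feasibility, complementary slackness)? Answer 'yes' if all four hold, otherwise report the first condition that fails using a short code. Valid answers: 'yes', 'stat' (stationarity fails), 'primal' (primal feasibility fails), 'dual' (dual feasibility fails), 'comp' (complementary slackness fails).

Gradient of f: grad f(x) = Q x + c = (-10, -4)
Constraint values g_i(x) = a_i^T x - b_i:
  g_1((2, 2)) = 0
  g_2((2, 2)) = 0
Stationarity residual: grad f(x) + sum_i lambda_i a_i = (0, 0)
  -> stationarity OK
Primal feasibility (all g_i <= 0): OK
Dual feasibility (all lambda_i >= 0): FAILS
Complementary slackness (lambda_i * g_i(x) = 0 for all i): OK

Verdict: the first failing condition is dual_feasibility -> dual.

dual


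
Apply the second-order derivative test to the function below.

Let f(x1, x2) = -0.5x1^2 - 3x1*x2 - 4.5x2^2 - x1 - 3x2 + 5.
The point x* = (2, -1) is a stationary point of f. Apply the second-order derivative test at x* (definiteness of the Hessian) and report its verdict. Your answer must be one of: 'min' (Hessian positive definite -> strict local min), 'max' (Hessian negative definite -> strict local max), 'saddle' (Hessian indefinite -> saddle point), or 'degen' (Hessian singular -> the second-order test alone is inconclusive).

Compute the Hessian H = grad^2 f:
  H = [[-1, -3], [-3, -9]]
Verify stationarity: grad f(x*) = H x* + g = (0, 0).
Eigenvalues of H: -10, 0.
H has a zero eigenvalue (singular; negative semidefinite but not definite), so H is neither positive definite, negative definite, nor indefinite. The second-order test alone is inconclusive -> degen.
(Indeed, f is constant along the null direction of H through x*, so x* is not a strict local extremum.)

degen


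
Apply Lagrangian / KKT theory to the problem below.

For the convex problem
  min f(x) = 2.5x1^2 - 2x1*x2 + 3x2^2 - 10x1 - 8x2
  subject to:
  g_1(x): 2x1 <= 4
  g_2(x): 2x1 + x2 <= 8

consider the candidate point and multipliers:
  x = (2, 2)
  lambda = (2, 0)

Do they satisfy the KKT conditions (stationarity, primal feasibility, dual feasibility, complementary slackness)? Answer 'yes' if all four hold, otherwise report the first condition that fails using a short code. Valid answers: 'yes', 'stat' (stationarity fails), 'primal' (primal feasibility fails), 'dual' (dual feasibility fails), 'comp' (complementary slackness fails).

Gradient of f: grad f(x) = Q x + c = (-4, 0)
Constraint values g_i(x) = a_i^T x - b_i:
  g_1((2, 2)) = 0
  g_2((2, 2)) = -2
Stationarity residual: grad f(x) + sum_i lambda_i a_i = (0, 0)
  -> stationarity OK
Primal feasibility (all g_i <= 0): OK
Dual feasibility (all lambda_i >= 0): OK
Complementary slackness (lambda_i * g_i(x) = 0 for all i): OK

Verdict: yes, KKT holds.

yes


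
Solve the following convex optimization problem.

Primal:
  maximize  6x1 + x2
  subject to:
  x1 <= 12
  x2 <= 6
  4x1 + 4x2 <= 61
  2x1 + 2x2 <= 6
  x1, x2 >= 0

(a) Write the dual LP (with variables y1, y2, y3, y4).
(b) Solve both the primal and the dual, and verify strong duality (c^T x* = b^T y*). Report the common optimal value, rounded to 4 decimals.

The standard primal-dual pair for 'max c^T x s.t. A x <= b, x >= 0' is:
  Dual:  min b^T y  s.t.  A^T y >= c,  y >= 0.

So the dual LP is:
  minimize  12y1 + 6y2 + 61y3 + 6y4
  subject to:
    y1 + 4y3 + 2y4 >= 6
    y2 + 4y3 + 2y4 >= 1
    y1, y2, y3, y4 >= 0

Solving the primal: x* = (3, 0).
  primal value c^T x* = 18.
Solving the dual: y* = (0, 0, 0, 3).
  dual value b^T y* = 18.
Strong duality: c^T x* = b^T y*. Confirmed.

18


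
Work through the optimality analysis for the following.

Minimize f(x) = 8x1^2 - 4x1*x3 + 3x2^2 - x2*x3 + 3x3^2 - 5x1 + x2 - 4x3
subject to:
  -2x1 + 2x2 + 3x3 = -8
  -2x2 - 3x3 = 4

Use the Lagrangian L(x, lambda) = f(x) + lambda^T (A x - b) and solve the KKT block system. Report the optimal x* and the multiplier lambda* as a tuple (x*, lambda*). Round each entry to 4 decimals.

Form the Lagrangian:
  L(x, lambda) = (1/2) x^T Q x + c^T x + lambda^T (A x - b)
Stationarity (grad_x L = 0): Q x + c + A^T lambda = 0.
Primal feasibility: A x = b.

This gives the KKT block system:
  [ Q   A^T ] [ x     ]   [-c ]
  [ A    0  ] [ lambda ] = [ b ]

Solving the linear system:
  x*      = (2, -1.5667, -0.2889)
  lambda* = (14.0778, 10.0222)
  f(x*)   = 31.0611

x* = (2, -1.5667, -0.2889), lambda* = (14.0778, 10.0222)


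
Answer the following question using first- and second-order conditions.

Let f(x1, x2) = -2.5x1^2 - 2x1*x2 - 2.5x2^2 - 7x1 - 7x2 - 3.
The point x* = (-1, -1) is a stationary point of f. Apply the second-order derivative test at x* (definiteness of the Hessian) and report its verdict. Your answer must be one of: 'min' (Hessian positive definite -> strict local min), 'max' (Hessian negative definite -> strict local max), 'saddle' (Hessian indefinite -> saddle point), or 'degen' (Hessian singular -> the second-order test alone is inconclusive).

Compute the Hessian H = grad^2 f:
  H = [[-5, -2], [-2, -5]]
Verify stationarity: grad f(x*) = H x* + g = (0, 0).
Eigenvalues of H: -7, -3.
Both eigenvalues < 0, so H is negative definite -> x* is a strict local max.

max


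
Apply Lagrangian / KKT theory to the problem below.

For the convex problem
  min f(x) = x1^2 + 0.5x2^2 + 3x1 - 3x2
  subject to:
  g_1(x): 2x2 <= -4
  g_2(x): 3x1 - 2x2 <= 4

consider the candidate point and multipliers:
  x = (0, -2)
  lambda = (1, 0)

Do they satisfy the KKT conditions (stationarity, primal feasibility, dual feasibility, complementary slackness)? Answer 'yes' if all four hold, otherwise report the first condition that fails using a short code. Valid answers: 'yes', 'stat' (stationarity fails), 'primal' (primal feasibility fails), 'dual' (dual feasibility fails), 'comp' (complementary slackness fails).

Gradient of f: grad f(x) = Q x + c = (3, -5)
Constraint values g_i(x) = a_i^T x - b_i:
  g_1((0, -2)) = 0
  g_2((0, -2)) = 0
Stationarity residual: grad f(x) + sum_i lambda_i a_i = (3, -3)
  -> stationarity FAILS
Primal feasibility (all g_i <= 0): OK
Dual feasibility (all lambda_i >= 0): OK
Complementary slackness (lambda_i * g_i(x) = 0 for all i): OK

Verdict: the first failing condition is stationarity -> stat.

stat


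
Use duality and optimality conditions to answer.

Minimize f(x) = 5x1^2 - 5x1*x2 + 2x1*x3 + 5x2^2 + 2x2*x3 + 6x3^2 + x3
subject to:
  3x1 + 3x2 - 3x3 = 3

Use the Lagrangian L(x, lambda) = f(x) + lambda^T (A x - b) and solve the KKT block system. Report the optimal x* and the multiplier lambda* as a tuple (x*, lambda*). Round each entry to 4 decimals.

Form the Lagrangian:
  L(x, lambda) = (1/2) x^T Q x + c^T x + lambda^T (A x - b)
Stationarity (grad_x L = 0): Q x + c + A^T lambda = 0.
Primal feasibility: A x = b.

This gives the KKT block system:
  [ Q   A^T ] [ x     ]   [-c ]
  [ A    0  ] [ lambda ] = [ b ]

Solving the linear system:
  x*      = (0.3514, 0.3514, -0.2973)
  lambda* = (-0.3874)
  f(x*)   = 0.4324

x* = (0.3514, 0.3514, -0.2973), lambda* = (-0.3874)


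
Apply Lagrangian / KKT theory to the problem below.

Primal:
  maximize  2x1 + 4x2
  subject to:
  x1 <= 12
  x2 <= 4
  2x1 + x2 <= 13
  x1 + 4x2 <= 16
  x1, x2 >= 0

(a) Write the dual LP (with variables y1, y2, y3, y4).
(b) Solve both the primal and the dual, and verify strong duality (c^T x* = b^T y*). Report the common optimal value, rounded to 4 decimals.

The standard primal-dual pair for 'max c^T x s.t. A x <= b, x >= 0' is:
  Dual:  min b^T y  s.t.  A^T y >= c,  y >= 0.

So the dual LP is:
  minimize  12y1 + 4y2 + 13y3 + 16y4
  subject to:
    y1 + 2y3 + y4 >= 2
    y2 + y3 + 4y4 >= 4
    y1, y2, y3, y4 >= 0

Solving the primal: x* = (5.1429, 2.7143).
  primal value c^T x* = 21.1429.
Solving the dual: y* = (0, 0, 0.5714, 0.8571).
  dual value b^T y* = 21.1429.
Strong duality: c^T x* = b^T y*. Confirmed.

21.1429


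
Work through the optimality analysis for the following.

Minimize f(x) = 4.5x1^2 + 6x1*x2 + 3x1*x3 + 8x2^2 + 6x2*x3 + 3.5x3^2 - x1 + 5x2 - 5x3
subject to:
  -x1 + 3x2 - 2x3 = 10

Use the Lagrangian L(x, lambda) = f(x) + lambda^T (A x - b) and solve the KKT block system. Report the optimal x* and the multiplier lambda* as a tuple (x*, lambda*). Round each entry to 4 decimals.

Form the Lagrangian:
  L(x, lambda) = (1/2) x^T Q x + c^T x + lambda^T (A x - b)
Stationarity (grad_x L = 0): Q x + c + A^T lambda = 0.
Primal feasibility: A x = b.

This gives the KKT block system:
  [ Q   A^T ] [ x     ]   [-c ]
  [ A    0  ] [ lambda ] = [ b ]

Solving the linear system:
  x*      = (-1.0256, 1.7549, -1.8548)
  lambda* = (-5.2654)
  f(x*)   = 35.8643

x* = (-1.0256, 1.7549, -1.8548), lambda* = (-5.2654)


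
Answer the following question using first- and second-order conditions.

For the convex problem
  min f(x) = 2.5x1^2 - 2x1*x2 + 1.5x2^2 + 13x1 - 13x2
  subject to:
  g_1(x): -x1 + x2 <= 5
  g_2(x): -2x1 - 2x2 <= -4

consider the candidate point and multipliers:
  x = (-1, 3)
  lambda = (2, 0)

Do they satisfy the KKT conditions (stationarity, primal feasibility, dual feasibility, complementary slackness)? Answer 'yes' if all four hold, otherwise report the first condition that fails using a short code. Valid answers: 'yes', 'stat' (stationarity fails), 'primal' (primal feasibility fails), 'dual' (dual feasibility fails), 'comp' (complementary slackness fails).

Gradient of f: grad f(x) = Q x + c = (2, -2)
Constraint values g_i(x) = a_i^T x - b_i:
  g_1((-1, 3)) = -1
  g_2((-1, 3)) = 0
Stationarity residual: grad f(x) + sum_i lambda_i a_i = (0, 0)
  -> stationarity OK
Primal feasibility (all g_i <= 0): OK
Dual feasibility (all lambda_i >= 0): OK
Complementary slackness (lambda_i * g_i(x) = 0 for all i): FAILS

Verdict: the first failing condition is complementary_slackness -> comp.

comp


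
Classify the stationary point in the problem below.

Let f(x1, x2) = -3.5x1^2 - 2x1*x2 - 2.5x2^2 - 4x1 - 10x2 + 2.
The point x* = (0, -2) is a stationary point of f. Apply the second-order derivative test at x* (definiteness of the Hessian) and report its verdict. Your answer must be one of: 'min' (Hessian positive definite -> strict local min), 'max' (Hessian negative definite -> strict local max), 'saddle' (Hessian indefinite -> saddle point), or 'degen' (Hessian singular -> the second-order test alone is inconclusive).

Compute the Hessian H = grad^2 f:
  H = [[-7, -2], [-2, -5]]
Verify stationarity: grad f(x*) = H x* + g = (0, 0).
Eigenvalues of H: -8.2361, -3.7639.
Both eigenvalues < 0, so H is negative definite -> x* is a strict local max.

max


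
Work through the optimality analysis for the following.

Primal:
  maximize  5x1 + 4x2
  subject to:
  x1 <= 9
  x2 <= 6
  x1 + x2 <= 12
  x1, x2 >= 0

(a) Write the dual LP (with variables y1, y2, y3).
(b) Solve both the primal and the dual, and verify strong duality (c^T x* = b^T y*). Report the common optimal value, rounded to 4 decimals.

The standard primal-dual pair for 'max c^T x s.t. A x <= b, x >= 0' is:
  Dual:  min b^T y  s.t.  A^T y >= c,  y >= 0.

So the dual LP is:
  minimize  9y1 + 6y2 + 12y3
  subject to:
    y1 + y3 >= 5
    y2 + y3 >= 4
    y1, y2, y3 >= 0

Solving the primal: x* = (9, 3).
  primal value c^T x* = 57.
Solving the dual: y* = (1, 0, 4).
  dual value b^T y* = 57.
Strong duality: c^T x* = b^T y*. Confirmed.

57


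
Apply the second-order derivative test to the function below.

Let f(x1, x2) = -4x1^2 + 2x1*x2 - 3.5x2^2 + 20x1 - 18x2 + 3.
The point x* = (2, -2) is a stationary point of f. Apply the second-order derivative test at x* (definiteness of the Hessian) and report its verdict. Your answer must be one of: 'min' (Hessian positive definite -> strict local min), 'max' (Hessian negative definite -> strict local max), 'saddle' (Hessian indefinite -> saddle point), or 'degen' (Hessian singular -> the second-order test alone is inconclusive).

Compute the Hessian H = grad^2 f:
  H = [[-8, 2], [2, -7]]
Verify stationarity: grad f(x*) = H x* + g = (0, 0).
Eigenvalues of H: -9.5616, -5.4384.
Both eigenvalues < 0, so H is negative definite -> x* is a strict local max.

max


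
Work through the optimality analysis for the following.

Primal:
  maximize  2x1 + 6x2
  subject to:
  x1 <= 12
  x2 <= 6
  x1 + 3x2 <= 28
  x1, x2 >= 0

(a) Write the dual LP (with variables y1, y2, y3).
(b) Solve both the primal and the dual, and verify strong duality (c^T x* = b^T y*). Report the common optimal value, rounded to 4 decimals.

The standard primal-dual pair for 'max c^T x s.t. A x <= b, x >= 0' is:
  Dual:  min b^T y  s.t.  A^T y >= c,  y >= 0.

So the dual LP is:
  minimize  12y1 + 6y2 + 28y3
  subject to:
    y1 + y3 >= 2
    y2 + 3y3 >= 6
    y1, y2, y3 >= 0

Solving the primal: x* = (10, 6).
  primal value c^T x* = 56.
Solving the dual: y* = (0, 0, 2).
  dual value b^T y* = 56.
Strong duality: c^T x* = b^T y*. Confirmed.

56


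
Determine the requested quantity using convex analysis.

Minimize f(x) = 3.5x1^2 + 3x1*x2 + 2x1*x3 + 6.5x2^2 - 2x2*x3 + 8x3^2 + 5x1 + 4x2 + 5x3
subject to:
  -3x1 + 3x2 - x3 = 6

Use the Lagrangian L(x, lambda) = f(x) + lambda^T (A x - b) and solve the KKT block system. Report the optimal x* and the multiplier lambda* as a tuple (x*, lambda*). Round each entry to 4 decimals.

Form the Lagrangian:
  L(x, lambda) = (1/2) x^T Q x + c^T x + lambda^T (A x - b)
Stationarity (grad_x L = 0): Q x + c + A^T lambda = 0.
Primal feasibility: A x = b.

This gives the KKT block system:
  [ Q   A^T ] [ x     ]   [-c ]
  [ A    0  ] [ lambda ] = [ b ]

Solving the linear system:
  x*      = (-1.5415, 0.401, -0.1725)
  lambda* = (-1.6443)
  f(x*)   = 1.4498

x* = (-1.5415, 0.401, -0.1725), lambda* = (-1.6443)


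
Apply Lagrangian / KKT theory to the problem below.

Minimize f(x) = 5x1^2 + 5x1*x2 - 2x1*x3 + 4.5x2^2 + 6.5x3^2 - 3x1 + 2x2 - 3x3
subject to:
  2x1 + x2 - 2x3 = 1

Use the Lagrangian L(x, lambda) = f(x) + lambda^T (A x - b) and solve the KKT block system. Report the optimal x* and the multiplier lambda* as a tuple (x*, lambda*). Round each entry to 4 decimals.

Form the Lagrangian:
  L(x, lambda) = (1/2) x^T Q x + c^T x + lambda^T (A x - b)
Stationarity (grad_x L = 0): Q x + c + A^T lambda = 0.
Primal feasibility: A x = b.

This gives the KKT block system:
  [ Q   A^T ] [ x     ]   [-c ]
  [ A    0  ] [ lambda ] = [ b ]

Solving the linear system:
  x*      = (0.9143, -0.5592, 0.1347)
  lambda* = (-1.5388)
  f(x*)   = -1.3633

x* = (0.9143, -0.5592, 0.1347), lambda* = (-1.5388)


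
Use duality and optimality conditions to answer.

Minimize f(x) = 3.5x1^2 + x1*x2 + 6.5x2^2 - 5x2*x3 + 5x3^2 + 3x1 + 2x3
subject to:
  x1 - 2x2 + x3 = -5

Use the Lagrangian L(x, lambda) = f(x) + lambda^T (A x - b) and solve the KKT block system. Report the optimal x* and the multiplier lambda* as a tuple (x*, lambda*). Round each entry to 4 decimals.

Form the Lagrangian:
  L(x, lambda) = (1/2) x^T Q x + c^T x + lambda^T (A x - b)
Stationarity (grad_x L = 0): Q x + c + A^T lambda = 0.
Primal feasibility: A x = b.

This gives the KKT block system:
  [ Q   A^T ] [ x     ]   [-c ]
  [ A    0  ] [ lambda ] = [ b ]

Solving the linear system:
  x*      = (-1.8877, 1.3507, -0.411)
  lambda* = (8.863)
  f(x*)   = 18.9151

x* = (-1.8877, 1.3507, -0.411), lambda* = (8.863)


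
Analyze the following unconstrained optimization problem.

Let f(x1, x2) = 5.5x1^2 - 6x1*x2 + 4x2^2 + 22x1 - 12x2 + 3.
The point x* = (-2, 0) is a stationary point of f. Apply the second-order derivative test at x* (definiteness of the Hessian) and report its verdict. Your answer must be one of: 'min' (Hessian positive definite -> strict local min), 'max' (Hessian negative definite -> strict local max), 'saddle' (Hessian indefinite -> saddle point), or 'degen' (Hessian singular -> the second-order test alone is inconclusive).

Compute the Hessian H = grad^2 f:
  H = [[11, -6], [-6, 8]]
Verify stationarity: grad f(x*) = H x* + g = (0, 0).
Eigenvalues of H: 3.3153, 15.6847.
Both eigenvalues > 0, so H is positive definite -> x* is a strict local min.

min


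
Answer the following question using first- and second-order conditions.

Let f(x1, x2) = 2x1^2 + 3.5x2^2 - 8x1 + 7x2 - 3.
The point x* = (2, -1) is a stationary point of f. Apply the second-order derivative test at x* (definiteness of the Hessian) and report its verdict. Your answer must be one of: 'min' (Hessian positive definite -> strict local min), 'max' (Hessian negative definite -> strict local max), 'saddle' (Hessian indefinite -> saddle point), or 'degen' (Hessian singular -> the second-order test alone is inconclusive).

Compute the Hessian H = grad^2 f:
  H = [[4, 0], [0, 7]]
Verify stationarity: grad f(x*) = H x* + g = (0, 0).
Eigenvalues of H: 4, 7.
Both eigenvalues > 0, so H is positive definite -> x* is a strict local min.

min


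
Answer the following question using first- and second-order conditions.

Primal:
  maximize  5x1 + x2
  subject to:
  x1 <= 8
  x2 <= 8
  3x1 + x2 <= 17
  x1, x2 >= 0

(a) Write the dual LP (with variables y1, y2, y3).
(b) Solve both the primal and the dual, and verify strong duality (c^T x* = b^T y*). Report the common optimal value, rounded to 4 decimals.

The standard primal-dual pair for 'max c^T x s.t. A x <= b, x >= 0' is:
  Dual:  min b^T y  s.t.  A^T y >= c,  y >= 0.

So the dual LP is:
  minimize  8y1 + 8y2 + 17y3
  subject to:
    y1 + 3y3 >= 5
    y2 + y3 >= 1
    y1, y2, y3 >= 0

Solving the primal: x* = (5.6667, 0).
  primal value c^T x* = 28.3333.
Solving the dual: y* = (0, 0, 1.6667).
  dual value b^T y* = 28.3333.
Strong duality: c^T x* = b^T y*. Confirmed.

28.3333


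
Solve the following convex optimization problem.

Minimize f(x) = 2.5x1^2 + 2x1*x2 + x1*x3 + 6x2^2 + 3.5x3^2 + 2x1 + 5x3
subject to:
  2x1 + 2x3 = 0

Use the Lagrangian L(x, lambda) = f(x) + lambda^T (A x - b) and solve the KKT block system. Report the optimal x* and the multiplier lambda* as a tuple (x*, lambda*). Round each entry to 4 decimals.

Form the Lagrangian:
  L(x, lambda) = (1/2) x^T Q x + c^T x + lambda^T (A x - b)
Stationarity (grad_x L = 0): Q x + c + A^T lambda = 0.
Primal feasibility: A x = b.

This gives the KKT block system:
  [ Q   A^T ] [ x     ]   [-c ]
  [ A    0  ] [ lambda ] = [ b ]

Solving the linear system:
  x*      = (0.3103, -0.0517, -0.3103)
  lambda* = (-1.569)
  f(x*)   = -0.4655

x* = (0.3103, -0.0517, -0.3103), lambda* = (-1.569)


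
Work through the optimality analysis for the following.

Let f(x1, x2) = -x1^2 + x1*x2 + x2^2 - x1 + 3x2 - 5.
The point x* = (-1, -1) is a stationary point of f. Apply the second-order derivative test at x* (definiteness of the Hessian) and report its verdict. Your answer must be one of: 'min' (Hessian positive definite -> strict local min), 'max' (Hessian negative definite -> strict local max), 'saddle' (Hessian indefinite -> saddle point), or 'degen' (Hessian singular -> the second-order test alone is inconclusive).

Compute the Hessian H = grad^2 f:
  H = [[-2, 1], [1, 2]]
Verify stationarity: grad f(x*) = H x* + g = (0, 0).
Eigenvalues of H: -2.2361, 2.2361.
Eigenvalues have mixed signs, so H is indefinite -> x* is a saddle point.

saddle


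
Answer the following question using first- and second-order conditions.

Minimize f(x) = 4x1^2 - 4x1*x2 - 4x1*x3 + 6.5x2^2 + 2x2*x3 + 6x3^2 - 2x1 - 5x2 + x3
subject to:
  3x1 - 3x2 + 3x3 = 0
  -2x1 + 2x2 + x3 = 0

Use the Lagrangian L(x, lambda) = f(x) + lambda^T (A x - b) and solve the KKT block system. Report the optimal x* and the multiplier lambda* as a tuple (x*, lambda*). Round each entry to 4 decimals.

Form the Lagrangian:
  L(x, lambda) = (1/2) x^T Q x + c^T x + lambda^T (A x - b)
Stationarity (grad_x L = 0): Q x + c + A^T lambda = 0.
Primal feasibility: A x = b.

This gives the KKT block system:
  [ Q   A^T ] [ x     ]   [-c ]
  [ A    0  ] [ lambda ] = [ b ]

Solving the linear system:
  x*      = (0.5385, 0.5385, 0)
  lambda* = (0, 0.0769)
  f(x*)   = -1.8846

x* = (0.5385, 0.5385, 0), lambda* = (0, 0.0769)


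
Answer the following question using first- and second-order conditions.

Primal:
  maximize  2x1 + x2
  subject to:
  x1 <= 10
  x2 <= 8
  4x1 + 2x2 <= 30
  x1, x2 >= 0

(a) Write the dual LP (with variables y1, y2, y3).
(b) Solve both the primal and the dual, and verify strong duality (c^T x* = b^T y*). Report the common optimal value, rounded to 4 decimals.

The standard primal-dual pair for 'max c^T x s.t. A x <= b, x >= 0' is:
  Dual:  min b^T y  s.t.  A^T y >= c,  y >= 0.

So the dual LP is:
  minimize  10y1 + 8y2 + 30y3
  subject to:
    y1 + 4y3 >= 2
    y2 + 2y3 >= 1
    y1, y2, y3 >= 0

Solving the primal: x* = (7.5, 0).
  primal value c^T x* = 15.
Solving the dual: y* = (0, 0, 0.5).
  dual value b^T y* = 15.
Strong duality: c^T x* = b^T y*. Confirmed.

15


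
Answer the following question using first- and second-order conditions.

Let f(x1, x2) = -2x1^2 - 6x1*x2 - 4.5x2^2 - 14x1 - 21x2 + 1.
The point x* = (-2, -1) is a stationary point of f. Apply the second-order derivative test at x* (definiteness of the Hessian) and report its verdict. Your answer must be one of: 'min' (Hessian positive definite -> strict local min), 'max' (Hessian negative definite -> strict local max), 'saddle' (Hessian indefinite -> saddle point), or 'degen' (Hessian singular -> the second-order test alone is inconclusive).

Compute the Hessian H = grad^2 f:
  H = [[-4, -6], [-6, -9]]
Verify stationarity: grad f(x*) = H x* + g = (0, 0).
Eigenvalues of H: -13, 0.
H has a zero eigenvalue (singular; negative semidefinite but not definite), so H is neither positive definite, negative definite, nor indefinite. The second-order test alone is inconclusive -> degen.
(Indeed, f is constant along the null direction of H through x*, so x* is not a strict local extremum.)

degen


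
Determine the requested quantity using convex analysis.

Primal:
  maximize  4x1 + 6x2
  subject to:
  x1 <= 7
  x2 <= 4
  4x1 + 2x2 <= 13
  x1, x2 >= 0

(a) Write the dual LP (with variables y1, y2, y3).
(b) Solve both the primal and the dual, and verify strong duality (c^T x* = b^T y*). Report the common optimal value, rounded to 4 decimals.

The standard primal-dual pair for 'max c^T x s.t. A x <= b, x >= 0' is:
  Dual:  min b^T y  s.t.  A^T y >= c,  y >= 0.

So the dual LP is:
  minimize  7y1 + 4y2 + 13y3
  subject to:
    y1 + 4y3 >= 4
    y2 + 2y3 >= 6
    y1, y2, y3 >= 0

Solving the primal: x* = (1.25, 4).
  primal value c^T x* = 29.
Solving the dual: y* = (0, 4, 1).
  dual value b^T y* = 29.
Strong duality: c^T x* = b^T y*. Confirmed.

29


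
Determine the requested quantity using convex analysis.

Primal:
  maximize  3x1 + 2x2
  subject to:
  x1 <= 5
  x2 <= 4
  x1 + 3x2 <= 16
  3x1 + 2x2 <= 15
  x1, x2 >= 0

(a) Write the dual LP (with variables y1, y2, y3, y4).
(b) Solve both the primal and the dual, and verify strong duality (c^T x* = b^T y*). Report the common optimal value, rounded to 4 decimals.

The standard primal-dual pair for 'max c^T x s.t. A x <= b, x >= 0' is:
  Dual:  min b^T y  s.t.  A^T y >= c,  y >= 0.

So the dual LP is:
  minimize  5y1 + 4y2 + 16y3 + 15y4
  subject to:
    y1 + y3 + 3y4 >= 3
    y2 + 3y3 + 2y4 >= 2
    y1, y2, y3, y4 >= 0

Solving the primal: x* = (5, 0).
  primal value c^T x* = 15.
Solving the dual: y* = (0, 0, 0, 1).
  dual value b^T y* = 15.
Strong duality: c^T x* = b^T y*. Confirmed.

15
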